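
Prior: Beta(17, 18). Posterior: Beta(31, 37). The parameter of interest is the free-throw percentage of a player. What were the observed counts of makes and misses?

14 makes and 19 misses

A Beta(a, b) prior with s successes and f failures in binomial data gives a Beta(a+s, b+f) posterior.
Match parameters: s=31−17=14, f=37−18=19.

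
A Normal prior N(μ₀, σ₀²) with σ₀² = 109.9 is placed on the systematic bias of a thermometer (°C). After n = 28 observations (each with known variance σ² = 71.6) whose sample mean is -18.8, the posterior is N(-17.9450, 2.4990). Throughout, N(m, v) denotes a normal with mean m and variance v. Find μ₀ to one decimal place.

The posterior mean is a precision-weighted average: μ_n = (τ₀μ₀ + τ_data·x̄)/(τ₀+τ_data), with τ₀=1/σ₀² and τ_data=n/σ².
Here τ₀ = 1/109.9 = 0.009099 and τ_data = 28/71.6 = 0.391061, so τ_n = 0.400160.
Rearranging for μ₀: μ₀ = (μ_n·τ_n − τ_data·x̄)/τ₀ = (-17.9450·0.400160 − 0.391061·-18.8) / 0.009099 = 0.171076/0.009099 ≈ 18.8.

μ₀ = 18.8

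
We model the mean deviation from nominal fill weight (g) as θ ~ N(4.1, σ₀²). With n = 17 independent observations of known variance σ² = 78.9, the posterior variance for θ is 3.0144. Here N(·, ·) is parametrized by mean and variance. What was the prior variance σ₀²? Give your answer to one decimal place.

For the Normal–Normal model with known σ², precisions add: τ_n = τ₀ + n/σ².
So 1/σ₀² = 1/3.0144 − 17/78.9 = 0.331741 − 0.215463 = 0.116278.
Hence σ₀² = 1/0.116278 ≈ 8.6.

σ₀² = 8.6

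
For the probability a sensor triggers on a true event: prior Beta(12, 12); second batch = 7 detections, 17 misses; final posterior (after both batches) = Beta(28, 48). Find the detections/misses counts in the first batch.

9 detections and 19 misses

Sequential conjugate updates are equivalent to a single update on the pooled data, so total successes = posterior α − prior α and total failures = posterior β − prior β.
Total across both batches: 28−12=16 detections, 48−12=36 misses.
Subtract the second batch: 16−7=9 detections and 36−17=19 misses.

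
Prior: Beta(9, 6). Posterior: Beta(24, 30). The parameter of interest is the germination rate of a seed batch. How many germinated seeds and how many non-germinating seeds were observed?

Beta is conjugate to the binomial likelihood: posterior = Beta(α+s, β+f).
So s = 24 − 9 = 15 and f = 30 − 6 = 24.

15 germinated seeds and 24 non-germinating seeds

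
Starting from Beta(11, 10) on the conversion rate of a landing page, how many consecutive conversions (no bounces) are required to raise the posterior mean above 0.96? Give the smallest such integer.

k = 230

After k conversions and 0 bounces the posterior is Beta(11+k, 10), with mean (11+k)/(11+10+k).
Set (11+k)/(21+k) > 0.96 and solve: k > (0.96·21 − 11)/(1 − 0.96) = 229.000.
The smallest integer exceeding 229.000 is 230, and checking k=230: (241)/(251) = 0.9602 > 0.96.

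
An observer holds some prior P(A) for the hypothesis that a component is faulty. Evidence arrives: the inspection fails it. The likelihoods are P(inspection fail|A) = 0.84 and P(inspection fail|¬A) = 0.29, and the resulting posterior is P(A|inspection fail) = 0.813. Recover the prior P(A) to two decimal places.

P(A) = 0.60

In odds form, posterior odds = prior odds × likelihood ratio, so prior odds = posterior odds ÷ LR.
Posterior odds = 0.813/(1−0.813) = 4.3476. LR = 0.84/0.29 = 2.8966.
Prior odds = 4.3476/2.8966 = 1.5009, so P(A) = 1.5009/(1+1.5009) ≈ 0.60.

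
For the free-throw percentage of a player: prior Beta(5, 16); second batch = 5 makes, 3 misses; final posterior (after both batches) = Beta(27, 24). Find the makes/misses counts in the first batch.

Sequential conjugate updates are equivalent to a single update on the pooled data, so total successes = posterior α − prior α and total failures = posterior β − prior β.
Total across both batches: 27−5=22 makes, 24−16=8 misses.
Subtract the second batch: 22−5=17 makes and 8−3=5 misses.

17 makes and 5 misses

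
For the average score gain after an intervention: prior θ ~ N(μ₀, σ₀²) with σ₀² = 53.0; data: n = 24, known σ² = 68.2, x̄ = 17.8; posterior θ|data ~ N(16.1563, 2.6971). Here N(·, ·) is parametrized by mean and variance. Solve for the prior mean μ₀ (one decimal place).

With known observation variance, the Normal–Normal posterior has precision τ_n = τ₀ + n/σ² and mean μ_n = (τ₀μ₀ + (n/σ²)x̄)/τ_n.
Here τ₀ = 1/53.0 = 0.018868 and τ_data = 24/68.2 = 0.351906, so τ_n = 0.370774.
Rearranging for μ₀: μ₀ = (μ_n·τ_n − τ_data·x̄)/τ₀ = (16.1563·0.370774 − 0.351906·17.8) / 0.018868 = -0.273591/0.018868 ≈ -14.5.

μ₀ = -14.5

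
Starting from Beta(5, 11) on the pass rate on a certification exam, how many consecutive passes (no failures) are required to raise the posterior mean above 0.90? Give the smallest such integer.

After k passes and 0 failures the posterior is Beta(5+k, 11), with mean (5+k)/(5+11+k).
Set (5+k)/(16+k) > 0.90 and solve: k > (0.90·16 − 5)/(1 − 0.90) = 94.000.
The smallest integer exceeding 94.000 is 95, and checking k=95: (100)/(111) = 0.9009 > 0.90.

k = 95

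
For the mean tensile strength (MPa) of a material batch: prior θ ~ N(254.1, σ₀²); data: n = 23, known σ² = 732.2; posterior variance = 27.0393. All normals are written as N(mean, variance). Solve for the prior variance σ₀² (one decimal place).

σ₀² = 179.5

For the Normal–Normal model with known σ², precisions add: τ_n = τ₀ + n/σ².
So 1/σ₀² = 1/27.0393 − 23/732.2 = 0.036983 − 0.031412 = 0.005571.
Hence σ₀² = 1/0.005571 ≈ 179.5.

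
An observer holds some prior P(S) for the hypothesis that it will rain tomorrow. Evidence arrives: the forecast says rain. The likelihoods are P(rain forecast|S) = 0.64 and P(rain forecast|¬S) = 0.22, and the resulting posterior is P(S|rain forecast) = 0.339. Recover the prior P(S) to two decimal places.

Bayes' rule in odds form gives O(S|E) = O(S)·[P(E|S)/P(E|¬S)], hence O(S) = O(S|E)/LR.
Posterior odds = 0.339/(1−0.339) = 0.5129. LR = 0.64/0.22 = 2.9091.
Prior odds = 0.5129/2.9091 = 0.1763, so P(S) = 0.1763/(1+0.1763) ≈ 0.15.

P(S) = 0.15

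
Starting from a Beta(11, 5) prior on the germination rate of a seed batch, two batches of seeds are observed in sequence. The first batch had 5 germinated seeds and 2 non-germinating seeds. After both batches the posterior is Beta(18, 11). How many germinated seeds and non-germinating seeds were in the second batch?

Sequential conjugate updates are equivalent to a single update on the pooled data, so total successes = posterior α − prior α and total failures = posterior β − prior β.
Total across both batches: 18−11=7 germinated seeds, 11−5=6 non-germinating seeds.
Subtract the first batch: 7−5=2 germinated seeds and 6−2=4 non-germinating seeds.

2 germinated seeds and 4 non-germinating seeds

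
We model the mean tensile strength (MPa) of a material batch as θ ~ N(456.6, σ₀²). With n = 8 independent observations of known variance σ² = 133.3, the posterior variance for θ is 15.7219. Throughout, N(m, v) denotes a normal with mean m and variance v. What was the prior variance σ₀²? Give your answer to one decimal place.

For the Normal–Normal model with known σ², precisions add: τ_n = τ₀ + n/σ².
So 1/σ₀² = 1/15.7219 − 8/133.3 = 0.063606 − 0.060015 = 0.003591.
Hence σ₀² = 1/0.003591 ≈ 278.5.

σ₀² = 278.5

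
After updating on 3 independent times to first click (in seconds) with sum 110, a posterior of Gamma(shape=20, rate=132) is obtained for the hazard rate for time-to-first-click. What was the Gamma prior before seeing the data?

Gamma(shape=17, rate=22)

Gamma–exponential conjugacy: posterior shape = α + n, posterior rate = β + Σtᵢ.
So α = 20 − 3 = 17 and β = 132 − 110 = 22.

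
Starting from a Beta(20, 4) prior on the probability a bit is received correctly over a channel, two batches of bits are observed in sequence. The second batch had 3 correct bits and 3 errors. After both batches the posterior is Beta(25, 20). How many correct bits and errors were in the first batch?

Because Beta–binomial updating is additive in the counts, the combined data contributed (α_post−α_prior, β_post−β_prior) successes and failures.
Total across both batches: 25−20=5 correct bits, 20−4=16 errors.
Subtract the second batch: 5−3=2 correct bits and 16−3=13 errors.

2 correct bits and 13 errors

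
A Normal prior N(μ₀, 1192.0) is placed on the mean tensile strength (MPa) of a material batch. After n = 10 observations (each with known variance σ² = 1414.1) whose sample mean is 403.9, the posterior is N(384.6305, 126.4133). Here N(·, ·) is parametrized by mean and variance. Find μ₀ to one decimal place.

μ₀ = 222.2

The posterior mean is a precision-weighted average: μ_n = (τ₀μ₀ + τ_data·x̄)/(τ₀+τ_data), with τ₀=1/σ₀² and τ_data=n/σ².
Here τ₀ = 1/1192.0 = 0.000839 and τ_data = 10/1414.1 = 0.007072, so τ_n = 0.007911.
Rearranging for μ₀: μ₀ = (μ_n·τ_n − τ_data·x̄)/τ₀ = (384.6305·0.007911 − 0.007072·403.9) / 0.000839 = 0.186431/0.000839 ≈ 222.2.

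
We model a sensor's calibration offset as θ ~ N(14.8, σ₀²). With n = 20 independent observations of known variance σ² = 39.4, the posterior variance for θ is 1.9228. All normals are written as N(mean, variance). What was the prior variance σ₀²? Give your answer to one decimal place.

Posterior precision equals prior precision plus data precision: 1/σ_n² = 1/σ₀² + n/σ².
So 1/σ₀² = 1/1.9228 − 20/39.4 = 0.520075 − 0.507614 = 0.012461.
Hence σ₀² = 1/0.012461 ≈ 80.3.

σ₀² = 80.3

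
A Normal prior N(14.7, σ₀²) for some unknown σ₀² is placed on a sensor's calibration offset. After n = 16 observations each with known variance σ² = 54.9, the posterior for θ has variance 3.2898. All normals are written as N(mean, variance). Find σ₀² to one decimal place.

σ₀² = 79.8

For the Normal–Normal model with known σ², precisions add: τ_n = τ₀ + n/σ².
So 1/σ₀² = 1/3.2898 − 16/54.9 = 0.303970 − 0.291439 = 0.012531.
Hence σ₀² = 1/0.012531 ≈ 79.8.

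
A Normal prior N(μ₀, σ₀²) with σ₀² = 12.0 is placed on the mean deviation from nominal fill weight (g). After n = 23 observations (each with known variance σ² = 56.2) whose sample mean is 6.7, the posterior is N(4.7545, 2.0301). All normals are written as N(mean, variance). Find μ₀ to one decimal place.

The posterior mean is a precision-weighted average: μ_n = (τ₀μ₀ + τ_data·x̄)/(τ₀+τ_data), with τ₀=1/σ₀² and τ_data=n/σ².
Here τ₀ = 1/12.0 = 0.083333 and τ_data = 23/56.2 = 0.409253, so τ_n = 0.492586.
Rearranging for μ₀: μ₀ = (μ_n·τ_n − τ_data·x̄)/τ₀ = (4.7545·0.492586 − 0.409253·6.7) / 0.083333 = -0.399995/0.083333 ≈ -4.8.

μ₀ = -4.8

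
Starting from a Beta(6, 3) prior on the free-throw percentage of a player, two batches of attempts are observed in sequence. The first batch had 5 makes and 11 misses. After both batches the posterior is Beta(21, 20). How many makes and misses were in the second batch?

10 makes and 6 misses

Because Beta–binomial updating is additive in the counts, the combined data contributed (α_post−α_prior, β_post−β_prior) successes and failures.
Total across both batches: 21−6=15 makes, 20−3=17 misses.
Subtract the first batch: 15−5=10 makes and 17−11=6 misses.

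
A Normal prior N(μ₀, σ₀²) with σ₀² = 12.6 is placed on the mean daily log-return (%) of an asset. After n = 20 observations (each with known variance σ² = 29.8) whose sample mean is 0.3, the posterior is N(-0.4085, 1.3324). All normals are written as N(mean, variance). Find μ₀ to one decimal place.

The posterior mean is a precision-weighted average: μ_n = (τ₀μ₀ + τ_data·x̄)/(τ₀+τ_data), with τ₀=1/σ₀² and τ_data=n/σ².
Here τ₀ = 1/12.6 = 0.079365 and τ_data = 20/29.8 = 0.671141, so τ_n = 0.750506.
Rearranging for μ₀: μ₀ = (μ_n·τ_n − τ_data·x̄)/τ₀ = (-0.4085·0.750506 − 0.671141·0.3) / 0.079365 = -0.507924/0.079365 ≈ -6.4.

μ₀ = -6.4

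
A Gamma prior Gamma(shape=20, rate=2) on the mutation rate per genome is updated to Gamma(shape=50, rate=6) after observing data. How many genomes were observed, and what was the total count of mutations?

A Gamma(α, β) prior (rate parametrization) on a Poisson rate with n observations summing to S gives posterior Gamma(α+S, β+n).
Matching: Σxᵢ = 50 − 20 = 30 and n = 6 − 2 = 4.

n = 4 genomes with total 30 mutations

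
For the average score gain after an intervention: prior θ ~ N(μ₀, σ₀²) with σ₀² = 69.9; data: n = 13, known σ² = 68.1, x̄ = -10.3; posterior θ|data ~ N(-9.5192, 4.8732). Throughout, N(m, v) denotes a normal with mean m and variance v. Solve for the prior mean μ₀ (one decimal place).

With known observation variance, the Normal–Normal posterior has precision τ_n = τ₀ + n/σ² and mean μ_n = (τ₀μ₀ + (n/σ²)x̄)/τ_n.
Here τ₀ = 1/69.9 = 0.014306 and τ_data = 13/68.1 = 0.190896, so τ_n = 0.205202.
Rearranging for μ₀: μ₀ = (μ_n·τ_n − τ_data·x̄)/τ₀ = (-9.5192·0.205202 − 0.190896·-10.3) / 0.014306 = 0.012870/0.014306 ≈ 0.9.

μ₀ = 0.9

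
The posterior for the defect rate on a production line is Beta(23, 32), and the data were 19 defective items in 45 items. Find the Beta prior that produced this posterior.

Beta(4, 6)

A Beta(a, b) prior with s successes and f failures in binomial data gives a Beta(a+s, b+f) posterior.
So a = 23 − 19 = 4 and b = 32 − 26 = 6.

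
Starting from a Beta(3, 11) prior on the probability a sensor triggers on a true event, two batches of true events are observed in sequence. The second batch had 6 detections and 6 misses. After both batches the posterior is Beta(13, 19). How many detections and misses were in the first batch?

4 detections and 2 misses

Sequential conjugate updates are equivalent to a single update on the pooled data, so total successes = posterior α − prior α and total failures = posterior β − prior β.
Total across both batches: 13−3=10 detections, 19−11=8 misses.
Subtract the second batch: 10−6=4 detections and 8−6=2 misses.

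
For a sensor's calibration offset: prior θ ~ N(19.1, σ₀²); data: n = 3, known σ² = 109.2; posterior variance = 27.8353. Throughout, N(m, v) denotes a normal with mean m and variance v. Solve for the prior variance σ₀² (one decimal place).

σ₀² = 118.3

For the Normal–Normal model with known σ², precisions add: τ_n = τ₀ + n/σ².
So 1/σ₀² = 1/27.8353 − 3/109.2 = 0.035926 − 0.027473 = 0.008453.
Hence σ₀² = 1/0.008453 ≈ 118.3.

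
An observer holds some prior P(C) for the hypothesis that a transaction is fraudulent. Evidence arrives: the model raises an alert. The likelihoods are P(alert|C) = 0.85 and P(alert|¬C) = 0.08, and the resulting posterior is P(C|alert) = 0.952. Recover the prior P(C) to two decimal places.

In odds form, posterior odds = prior odds × likelihood ratio, so prior odds = posterior odds ÷ LR.
Posterior odds = 0.952/(1−0.952) = 19.8333. LR = 0.85/0.08 = 10.6250.
Prior odds = 19.8333/10.6250 = 1.8667, so P(C) = 1.8667/(1+1.8667) ≈ 0.65.

P(C) = 0.65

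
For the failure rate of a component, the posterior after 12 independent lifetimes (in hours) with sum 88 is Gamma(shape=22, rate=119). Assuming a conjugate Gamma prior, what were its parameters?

For an exponential likelihood with a Gamma(α, β) prior on the rate, n observations with total T give posterior Gamma(α+n, β+T).
So α = 22 − 12 = 10 and β = 119 − 88 = 31.

Gamma(shape=10, rate=31)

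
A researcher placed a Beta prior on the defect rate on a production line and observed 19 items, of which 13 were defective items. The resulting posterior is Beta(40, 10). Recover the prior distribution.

Beta(27, 4)

A Beta(a, b) prior with s successes and f failures in binomial data gives a Beta(a+s, b+f) posterior.
Subtract the data counts: 40−13=27, 10−6=4.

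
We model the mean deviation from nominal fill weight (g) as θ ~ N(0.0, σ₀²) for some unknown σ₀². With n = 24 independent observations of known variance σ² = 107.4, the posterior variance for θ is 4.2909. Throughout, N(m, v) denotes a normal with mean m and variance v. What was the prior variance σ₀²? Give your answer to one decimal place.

Posterior precision equals prior precision plus data precision: 1/σ_n² = 1/σ₀² + n/σ².
So 1/σ₀² = 1/4.2909 − 24/107.4 = 0.233051 − 0.223464 = 0.009587.
Hence σ₀² = 1/0.009587 ≈ 104.3.

σ₀² = 104.3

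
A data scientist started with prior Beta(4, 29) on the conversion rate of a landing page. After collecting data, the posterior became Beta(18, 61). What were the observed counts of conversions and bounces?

14 conversions and 32 bounces

Beta is conjugate to the binomial likelihood: posterior = Beta(a+s, b+f).
Match parameters: s=18−4=14, f=61−29=32.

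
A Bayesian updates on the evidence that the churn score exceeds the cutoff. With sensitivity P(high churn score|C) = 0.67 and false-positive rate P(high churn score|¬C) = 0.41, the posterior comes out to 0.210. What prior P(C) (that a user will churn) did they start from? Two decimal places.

P(C) = 0.14

Bayes' rule in odds form gives O(C|E) = O(C)·[P(E|C)/P(E|¬C)], hence O(C) = O(C|E)/LR.
Posterior odds = 0.210/(1−0.210) = 0.2658. LR = 0.67/0.41 = 1.6341.
Prior odds = 0.2658/1.6341 = 0.1627, so P(C) = 0.1627/(1+0.1627) ≈ 0.14.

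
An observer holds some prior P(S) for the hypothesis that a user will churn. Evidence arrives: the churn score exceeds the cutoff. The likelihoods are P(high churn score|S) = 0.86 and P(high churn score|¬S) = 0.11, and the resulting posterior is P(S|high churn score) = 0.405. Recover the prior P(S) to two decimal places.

P(S) = 0.08

In odds form, posterior odds = prior odds × likelihood ratio, so prior odds = posterior odds ÷ LR.
Posterior odds = 0.405/(1−0.405) = 0.6807. LR = 0.86/0.11 = 7.8182.
Prior odds = 0.6807/7.8182 = 0.0871, so P(S) = 0.0871/(1+0.0871) ≈ 0.08.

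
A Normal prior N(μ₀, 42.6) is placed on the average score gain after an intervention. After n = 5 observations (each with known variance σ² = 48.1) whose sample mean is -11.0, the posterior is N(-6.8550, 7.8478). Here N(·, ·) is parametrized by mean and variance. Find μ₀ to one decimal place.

With known observation variance, the Normal–Normal posterior has precision τ_n = τ₀ + n/σ² and mean μ_n = (τ₀μ₀ + (n/σ²)x̄)/τ_n.
Here τ₀ = 1/42.6 = 0.023474 and τ_data = 5/48.1 = 0.103950, so τ_n = 0.127424.
Rearranging for μ₀: μ₀ = (μ_n·τ_n − τ_data·x̄)/τ₀ = (-6.8550·0.127424 − 0.103950·-11.0) / 0.023474 = 0.269958/0.023474 ≈ 11.5.

μ₀ = 11.5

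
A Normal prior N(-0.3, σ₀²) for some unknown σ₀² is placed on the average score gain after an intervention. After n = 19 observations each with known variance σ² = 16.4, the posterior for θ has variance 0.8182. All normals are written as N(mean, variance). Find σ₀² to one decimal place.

σ₀² = 15.7

For the Normal–Normal model with known σ², precisions add: τ_n = τ₀ + n/σ².
So 1/σ₀² = 1/0.8182 − 19/16.4 = 1.222195 − 1.158537 = 0.063658.
Hence σ₀² = 1/0.063658 ≈ 15.7.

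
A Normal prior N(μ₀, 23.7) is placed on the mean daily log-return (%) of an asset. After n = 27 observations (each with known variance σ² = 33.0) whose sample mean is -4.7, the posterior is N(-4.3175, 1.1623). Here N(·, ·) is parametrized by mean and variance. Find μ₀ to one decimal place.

With known observation variance, the Normal–Normal posterior has precision τ_n = τ₀ + n/σ² and mean μ_n = (τ₀μ₀ + (n/σ²)x̄)/τ_n.
Here τ₀ = 1/23.7 = 0.042194 and τ_data = 27/33.0 = 0.818182, so τ_n = 0.860376.
Rearranging for μ₀: μ₀ = (μ_n·τ_n − τ_data·x̄)/τ₀ = (-4.3175·0.860376 − 0.818182·-4.7) / 0.042194 = 0.130782/0.042194 ≈ 3.1.

μ₀ = 3.1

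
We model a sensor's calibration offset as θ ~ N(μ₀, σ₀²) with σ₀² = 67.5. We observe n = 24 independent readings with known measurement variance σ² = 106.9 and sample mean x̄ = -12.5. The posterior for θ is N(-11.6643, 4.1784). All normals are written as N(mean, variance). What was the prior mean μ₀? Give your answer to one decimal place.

With known observation variance, the Normal–Normal posterior has precision τ_n = τ₀ + n/σ² and mean μ_n = (τ₀μ₀ + (n/σ²)x̄)/τ_n.
Here τ₀ = 1/67.5 = 0.014815 and τ_data = 24/106.9 = 0.224509, so τ_n = 0.239324.
Rearranging for μ₀: μ₀ = (μ_n·τ_n − τ_data·x̄)/τ₀ = (-11.6643·0.239324 − 0.224509·-12.5) / 0.014815 = 0.014816/0.014815 ≈ 1.0.

μ₀ = 1.0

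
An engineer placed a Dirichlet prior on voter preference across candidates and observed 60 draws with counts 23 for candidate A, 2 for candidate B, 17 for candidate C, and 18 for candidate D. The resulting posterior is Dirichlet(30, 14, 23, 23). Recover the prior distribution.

For a Dirichlet(α) prior with multinomial counts c, the posterior is Dirichlet(α + c) componentwise.
Subtract each count from the matching posterior parameter: 30−23=7, 14−2=12, 23−17=6, 23−18=5.

Dirichlet(7, 12, 6, 5)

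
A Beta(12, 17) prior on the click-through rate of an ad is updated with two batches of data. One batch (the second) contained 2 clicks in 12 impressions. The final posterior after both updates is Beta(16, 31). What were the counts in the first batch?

2 clicks and 4 non-clicks

Because Beta–binomial updating is additive in the counts, the combined data contributed (α_post−α_prior, β_post−β_prior) successes and failures.
Total across both batches: 16−12=4 clicks, 31−17=14 non-clicks.
Subtract the second batch: 4−2=2 clicks and 14−10=4 non-clicks.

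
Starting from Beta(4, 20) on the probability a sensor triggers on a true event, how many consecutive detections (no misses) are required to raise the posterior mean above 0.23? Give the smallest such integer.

k = 2

After k detections and 0 misses the posterior is Beta(4+k, 20), with mean (4+k)/(4+20+k).
Set (4+k)/(24+k) > 0.23 and solve: k > (0.23·24 − 4)/(1 − 0.23) = 1.974.
The smallest integer exceeding 1.974 is 2, and checking k=2: (6)/(26) = 0.2308 > 0.23.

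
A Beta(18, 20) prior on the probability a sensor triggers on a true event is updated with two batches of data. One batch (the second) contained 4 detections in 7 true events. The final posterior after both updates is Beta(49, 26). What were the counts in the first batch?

Because Beta–binomial updating is additive in the counts, the combined data contributed (α_post−α_prior, β_post−β_prior) successes and failures.
Total across both batches: 49−18=31 detections, 26−20=6 misses.
Subtract the second batch: 31−4=27 detections and 6−3=3 misses.

27 detections and 3 misses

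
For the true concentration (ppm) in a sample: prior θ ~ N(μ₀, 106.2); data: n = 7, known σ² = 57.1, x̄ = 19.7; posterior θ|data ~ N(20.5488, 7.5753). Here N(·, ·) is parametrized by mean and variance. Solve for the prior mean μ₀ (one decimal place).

The posterior mean is a precision-weighted average: μ_n = (τ₀μ₀ + τ_data·x̄)/(τ₀+τ_data), with τ₀=1/σ₀² and τ_data=n/σ².
Here τ₀ = 1/106.2 = 0.009416 and τ_data = 7/57.1 = 0.122592, so τ_n = 0.132008.
Rearranging for μ₀: μ₀ = (μ_n·τ_n − τ_data·x̄)/τ₀ = (20.5488·0.132008 − 0.122592·19.7) / 0.009416 = 0.297544/0.009416 ≈ 31.6.

μ₀ = 31.6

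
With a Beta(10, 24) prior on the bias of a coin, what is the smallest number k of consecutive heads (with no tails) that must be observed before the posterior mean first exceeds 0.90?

k = 207

After k heads and 0 tails the posterior is Beta(10+k, 24), with mean (10+k)/(10+24+k).
Set (10+k)/(34+k) > 0.90 and solve: k > (0.90·34 − 10)/(1 − 0.90) = 206.000.
The smallest integer exceeding 206.000 is 207, and checking k=207: (217)/(241) = 0.9004 > 0.90.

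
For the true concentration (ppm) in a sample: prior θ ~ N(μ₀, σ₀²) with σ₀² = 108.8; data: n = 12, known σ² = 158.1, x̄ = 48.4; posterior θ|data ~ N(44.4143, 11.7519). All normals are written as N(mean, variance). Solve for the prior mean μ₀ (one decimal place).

μ₀ = 11.5

With known observation variance, the Normal–Normal posterior has precision τ_n = τ₀ + n/σ² and mean μ_n = (τ₀μ₀ + (n/σ²)x̄)/τ_n.
Here τ₀ = 1/108.8 = 0.009191 and τ_data = 12/158.1 = 0.075901, so τ_n = 0.085092.
Rearranging for μ₀: μ₀ = (μ_n·τ_n − τ_data·x̄)/τ₀ = (44.4143·0.085092 − 0.075901·48.4) / 0.009191 = 0.105693/0.009191 ≈ 11.5.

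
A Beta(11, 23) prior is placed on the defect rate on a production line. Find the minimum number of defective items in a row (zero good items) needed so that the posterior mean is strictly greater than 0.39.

k = 4

After k defective items and 0 good items the posterior is Beta(11+k, 23), with mean (11+k)/(11+23+k).
Set (11+k)/(34+k) > 0.39 and solve: k > (0.39·34 − 11)/(1 − 0.39) = 3.705.
The smallest integer exceeding 3.705 is 4.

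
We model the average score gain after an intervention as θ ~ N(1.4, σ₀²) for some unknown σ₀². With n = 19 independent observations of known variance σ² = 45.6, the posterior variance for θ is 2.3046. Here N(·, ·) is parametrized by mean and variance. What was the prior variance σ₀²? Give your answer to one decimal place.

σ₀² = 58.0

For the Normal–Normal model with known σ², precisions add: τ_n = τ₀ + n/σ².
So 1/σ₀² = 1/2.3046 − 19/45.6 = 0.433915 − 0.416667 = 0.017248.
Hence σ₀² = 1/0.017248 ≈ 58.0.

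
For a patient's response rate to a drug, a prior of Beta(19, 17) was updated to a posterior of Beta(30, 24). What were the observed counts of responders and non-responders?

11 responders and 7 non-responders

Beta is conjugate to the binomial likelihood: posterior = Beta(a+s, b+f).
Match parameters: s=30−19=11, f=24−17=7.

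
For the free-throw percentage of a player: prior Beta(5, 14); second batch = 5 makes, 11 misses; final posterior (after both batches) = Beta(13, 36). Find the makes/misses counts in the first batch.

Sequential conjugate updates are equivalent to a single update on the pooled data, so total successes = posterior α − prior α and total failures = posterior β − prior β.
Total across both batches: 13−5=8 makes, 36−14=22 misses.
Subtract the second batch: 8−5=3 makes and 22−11=11 misses.

3 makes and 11 misses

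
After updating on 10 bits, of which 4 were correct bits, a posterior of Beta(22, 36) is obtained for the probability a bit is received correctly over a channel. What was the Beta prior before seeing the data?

Beta(18, 30)

Under Beta–binomial conjugacy the posterior parameters are (α+s, β+f).
Subtract the data counts: 22−4=18, 36−6=30.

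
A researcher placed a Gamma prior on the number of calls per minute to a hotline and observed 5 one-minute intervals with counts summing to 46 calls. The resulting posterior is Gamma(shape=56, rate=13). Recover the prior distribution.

A Gamma(α, β) prior (rate parametrization) on a Poisson rate with n observations summing to S gives posterior Gamma(α+S, β+n).
So α = 56 − 46 = 10 and β = 13 − 5 = 8.

Gamma(shape=10, rate=8)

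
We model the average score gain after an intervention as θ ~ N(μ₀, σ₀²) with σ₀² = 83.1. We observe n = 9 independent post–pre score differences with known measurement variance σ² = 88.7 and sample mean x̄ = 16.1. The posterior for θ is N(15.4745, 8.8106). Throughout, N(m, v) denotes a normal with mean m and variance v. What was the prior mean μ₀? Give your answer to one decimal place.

μ₀ = 10.2

The posterior mean is a precision-weighted average: μ_n = (τ₀μ₀ + τ_data·x̄)/(τ₀+τ_data), with τ₀=1/σ₀² and τ_data=n/σ².
Here τ₀ = 1/83.1 = 0.012034 and τ_data = 9/88.7 = 0.101466, so τ_n = 0.113500.
Rearranging for μ₀: μ₀ = (μ_n·τ_n − τ_data·x̄)/τ₀ = (15.4745·0.113500 − 0.101466·16.1) / 0.012034 = 0.122753/0.012034 ≈ 10.2.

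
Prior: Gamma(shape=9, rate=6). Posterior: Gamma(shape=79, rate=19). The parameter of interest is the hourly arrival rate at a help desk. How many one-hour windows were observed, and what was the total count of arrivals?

n = 13 one-hour windows with total 70 arrivals

A Gamma(α, β) prior (rate parametrization) on a Poisson rate with n observations summing to S gives posterior Gamma(α+S, β+n).
Matching: Σxᵢ = 79 − 9 = 70 and n = 19 − 6 = 13.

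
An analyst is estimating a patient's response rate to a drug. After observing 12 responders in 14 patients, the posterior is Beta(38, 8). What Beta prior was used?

Beta is conjugate to the binomial likelihood: posterior = Beta(α+s, β+f).
Subtract the data counts: 38−12=26, 8−2=6.

Beta(26, 6)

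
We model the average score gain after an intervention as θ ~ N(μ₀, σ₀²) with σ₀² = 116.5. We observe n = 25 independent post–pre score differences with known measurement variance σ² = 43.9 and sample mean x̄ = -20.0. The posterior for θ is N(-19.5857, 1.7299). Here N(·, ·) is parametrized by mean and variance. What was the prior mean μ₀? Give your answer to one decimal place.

With known observation variance, the Normal–Normal posterior has precision τ_n = τ₀ + n/σ² and mean μ_n = (τ₀μ₀ + (n/σ²)x̄)/τ_n.
Here τ₀ = 1/116.5 = 0.008584 and τ_data = 25/43.9 = 0.569476, so τ_n = 0.578060.
Rearranging for μ₀: μ₀ = (μ_n·τ_n − τ_data·x̄)/τ₀ = (-19.5857·0.578060 − 0.569476·-20.0) / 0.008584 = 0.067810/0.008584 ≈ 7.9.

μ₀ = 7.9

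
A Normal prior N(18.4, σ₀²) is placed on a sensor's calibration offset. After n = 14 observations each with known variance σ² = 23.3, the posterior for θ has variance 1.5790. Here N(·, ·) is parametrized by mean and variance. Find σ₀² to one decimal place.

Posterior precision equals prior precision plus data precision: 1/σ_n² = 1/σ₀² + n/σ².
So 1/σ₀² = 1/1.5790 − 14/23.3 = 0.633312 − 0.600858 = 0.032454.
Hence σ₀² = 1/0.032454 ≈ 30.8.

σ₀² = 30.8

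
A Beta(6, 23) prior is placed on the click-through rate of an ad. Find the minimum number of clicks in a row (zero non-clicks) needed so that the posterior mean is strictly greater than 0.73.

k = 57

After k clicks and 0 non-clicks the posterior is Beta(6+k, 23), with mean (6+k)/(6+23+k).
Set (6+k)/(29+k) > 0.73 and solve: k > (0.73·29 − 6)/(1 − 0.73) = 56.185.
The smallest integer exceeding 56.185 is 57.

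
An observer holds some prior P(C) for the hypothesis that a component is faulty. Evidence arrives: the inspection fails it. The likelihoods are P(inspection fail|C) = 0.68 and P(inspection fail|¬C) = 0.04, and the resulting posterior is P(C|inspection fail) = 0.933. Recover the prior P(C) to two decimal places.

In odds form, posterior odds = prior odds × likelihood ratio, so prior odds = posterior odds ÷ LR.
Posterior odds = 0.933/(1−0.933) = 13.9254. LR = 0.68/0.04 = 17.0000.
Prior odds = 13.9254/17.0000 = 0.8191, so P(C) = 0.8191/(1+0.8191) ≈ 0.45.

P(C) = 0.45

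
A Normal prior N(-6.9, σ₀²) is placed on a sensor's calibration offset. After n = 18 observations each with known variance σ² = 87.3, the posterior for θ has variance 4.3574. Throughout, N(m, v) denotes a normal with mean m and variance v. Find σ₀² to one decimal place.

For the Normal–Normal model with known σ², precisions add: τ_n = τ₀ + n/σ².
So 1/σ₀² = 1/4.3574 − 18/87.3 = 0.229495 − 0.206186 = 0.023309.
Hence σ₀² = 1/0.023309 ≈ 42.9.

σ₀² = 42.9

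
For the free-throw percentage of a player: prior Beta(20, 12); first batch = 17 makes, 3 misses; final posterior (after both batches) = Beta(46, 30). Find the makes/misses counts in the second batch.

9 makes and 15 misses

Sequential conjugate updates are equivalent to a single update on the pooled data, so total successes = posterior α − prior α and total failures = posterior β − prior β.
Total across both batches: 46−20=26 makes, 30−12=18 misses.
Subtract the first batch: 26−17=9 makes and 18−3=15 misses.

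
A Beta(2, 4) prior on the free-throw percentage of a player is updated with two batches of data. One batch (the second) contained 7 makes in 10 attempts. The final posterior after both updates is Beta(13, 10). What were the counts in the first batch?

Sequential conjugate updates are equivalent to a single update on the pooled data, so total successes = posterior α − prior α and total failures = posterior β − prior β.
Total across both batches: 13−2=11 makes, 10−4=6 misses.
Subtract the second batch: 11−7=4 makes and 6−3=3 misses.

4 makes and 3 misses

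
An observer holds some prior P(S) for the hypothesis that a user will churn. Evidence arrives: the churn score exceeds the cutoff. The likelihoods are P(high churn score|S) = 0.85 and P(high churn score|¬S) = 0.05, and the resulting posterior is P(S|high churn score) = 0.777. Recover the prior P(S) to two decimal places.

P(S) = 0.17

Bayes' rule in odds form gives O(S|E) = O(S)·[P(E|S)/P(E|¬S)], hence O(S) = O(S|E)/LR.
Posterior odds = 0.777/(1−0.777) = 3.4843. LR = 0.85/0.05 = 17.0000.
Prior odds = 3.4843/17.0000 = 0.2050, so P(S) = 0.2050/(1+0.2050) ≈ 0.17.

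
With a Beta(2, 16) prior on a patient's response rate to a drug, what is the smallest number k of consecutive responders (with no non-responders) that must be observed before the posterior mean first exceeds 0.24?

After k responders and 0 non-responders the posterior is Beta(2+k, 16), with mean (2+k)/(2+16+k).
Set (2+k)/(18+k) > 0.24 and solve: k > (0.24·18 − 2)/(1 − 0.24) = 3.053.
The smallest integer exceeding 3.053 is 4, and checking k=4: (6)/(22) = 0.2727 > 0.24.

k = 4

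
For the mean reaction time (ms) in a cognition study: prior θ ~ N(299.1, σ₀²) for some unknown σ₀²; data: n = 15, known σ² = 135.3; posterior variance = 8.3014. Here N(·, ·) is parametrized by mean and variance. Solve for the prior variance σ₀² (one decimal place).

For the Normal–Normal model with known σ², precisions add: τ_n = τ₀ + n/σ².
So 1/σ₀² = 1/8.3014 − 15/135.3 = 0.120462 − 0.110865 = 0.009597.
Hence σ₀² = 1/0.009597 ≈ 104.2.

σ₀² = 104.2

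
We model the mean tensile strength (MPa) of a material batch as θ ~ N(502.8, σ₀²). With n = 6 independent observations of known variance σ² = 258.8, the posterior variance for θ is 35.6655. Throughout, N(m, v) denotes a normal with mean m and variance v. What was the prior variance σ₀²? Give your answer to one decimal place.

Posterior precision equals prior precision plus data precision: 1/σ_n² = 1/σ₀² + n/σ².
So 1/σ₀² = 1/35.6655 − 6/258.8 = 0.028038 − 0.023184 = 0.004854.
Hence σ₀² = 1/0.004854 ≈ 206.0.

σ₀² = 206.0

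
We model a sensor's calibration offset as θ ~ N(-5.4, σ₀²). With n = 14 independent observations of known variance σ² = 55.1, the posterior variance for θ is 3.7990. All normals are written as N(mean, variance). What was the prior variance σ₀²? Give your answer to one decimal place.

σ₀² = 109.4

For the Normal–Normal model with known σ², precisions add: τ_n = τ₀ + n/σ².
So 1/σ₀² = 1/3.7990 − 14/55.1 = 0.263227 − 0.254083 = 0.009144.
Hence σ₀² = 1/0.009144 ≈ 109.4.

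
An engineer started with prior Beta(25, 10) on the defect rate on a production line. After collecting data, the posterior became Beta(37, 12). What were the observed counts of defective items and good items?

12 defective items and 2 good items

A Beta(α, β) prior with s successes and f failures in binomial data gives a Beta(α+s, β+f) posterior.
So s = 37 − 25 = 12 and f = 12 − 10 = 2.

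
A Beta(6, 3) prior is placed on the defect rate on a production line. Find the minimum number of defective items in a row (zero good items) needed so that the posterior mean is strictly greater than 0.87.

k = 15

After k defective items and 0 good items the posterior is Beta(6+k, 3), with mean (6+k)/(6+3+k).
Set (6+k)/(9+k) > 0.87 and solve: k > (0.87·9 − 6)/(1 − 0.87) = 14.077.
The smallest integer exceeding 14.077 is 15, and checking k=15: (21)/(24) = 0.8750 > 0.87.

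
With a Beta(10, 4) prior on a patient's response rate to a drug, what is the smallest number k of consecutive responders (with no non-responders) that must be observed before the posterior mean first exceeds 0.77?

k = 4

After k responders and 0 non-responders the posterior is Beta(10+k, 4), with mean (10+k)/(10+4+k).
Set (10+k)/(14+k) > 0.77 and solve: k > (0.77·14 − 10)/(1 − 0.77) = 3.391.
The smallest integer exceeding 3.391 is 4.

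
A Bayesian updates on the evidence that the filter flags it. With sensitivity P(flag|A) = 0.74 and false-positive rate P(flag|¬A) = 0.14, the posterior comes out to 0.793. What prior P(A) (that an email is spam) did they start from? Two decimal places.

Bayes' rule in odds form gives O(A|E) = O(A)·[P(E|A)/P(E|¬A)], hence O(A) = O(A|E)/LR.
Posterior odds = 0.793/(1−0.793) = 3.8309. LR = 0.74/0.14 = 5.2857.
Prior odds = 3.8309/5.2857 = 0.7248, so P(A) = 0.7248/(1+0.7248) ≈ 0.42.

P(A) = 0.42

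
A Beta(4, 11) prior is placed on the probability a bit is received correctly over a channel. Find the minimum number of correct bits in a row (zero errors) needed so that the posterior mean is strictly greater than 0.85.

k = 59

After k correct bits and 0 errors the posterior is Beta(4+k, 11), with mean (4+k)/(4+11+k).
Set (4+k)/(15+k) > 0.85 and solve: k > (0.85·15 − 4)/(1 − 0.85) = 58.333.
The smallest integer exceeding 58.333 is 59, and checking k=59: (63)/(74) = 0.8514 > 0.85.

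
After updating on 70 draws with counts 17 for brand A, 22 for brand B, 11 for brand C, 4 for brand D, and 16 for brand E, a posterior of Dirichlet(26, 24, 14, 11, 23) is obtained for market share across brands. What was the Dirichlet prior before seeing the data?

For a Dirichlet(α) prior with multinomial counts c, the posterior is Dirichlet(α + c) componentwise.
Subtract each count from the matching posterior parameter: 26−17=9, 24−22=2, 14−11=3, 11−4=7, 23−16=7.

Dirichlet(9, 2, 3, 7, 7)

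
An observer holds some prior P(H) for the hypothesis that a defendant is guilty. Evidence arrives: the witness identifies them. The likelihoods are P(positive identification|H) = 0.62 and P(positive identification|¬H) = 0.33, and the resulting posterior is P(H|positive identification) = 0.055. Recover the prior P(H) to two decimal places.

P(H) = 0.03

Bayes' rule in odds form gives O(H|E) = O(H)·[P(E|H)/P(E|¬H)], hence O(H) = O(H|E)/LR.
Posterior odds = 0.055/(1−0.055) = 0.0582. LR = 0.62/0.33 = 1.8788.
Prior odds = 0.0582/1.8788 = 0.0310, so P(H) = 0.0310/(1+0.0310) ≈ 0.03.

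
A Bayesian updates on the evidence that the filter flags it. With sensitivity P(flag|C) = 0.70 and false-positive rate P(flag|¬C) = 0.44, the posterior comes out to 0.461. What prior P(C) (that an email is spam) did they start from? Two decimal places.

Bayes' rule in odds form gives O(C|E) = O(C)·[P(E|C)/P(E|¬C)], hence O(C) = O(C|E)/LR.
Posterior odds = 0.461/(1−0.461) = 0.8553. LR = 0.70/0.44 = 1.5909.
Prior odds = 0.8553/1.5909 = 0.5376, so P(C) = 0.5376/(1+0.5376) ≈ 0.35.

P(C) = 0.35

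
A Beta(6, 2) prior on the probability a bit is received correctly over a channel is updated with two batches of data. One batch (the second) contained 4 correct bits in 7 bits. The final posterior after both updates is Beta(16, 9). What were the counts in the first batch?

Because Beta–binomial updating is additive in the counts, the combined data contributed (α_post−α_prior, β_post−β_prior) successes and failures.
Total across both batches: 16−6=10 correct bits, 9−2=7 errors.
Subtract the second batch: 10−4=6 correct bits and 7−3=4 errors.

6 correct bits and 4 errors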